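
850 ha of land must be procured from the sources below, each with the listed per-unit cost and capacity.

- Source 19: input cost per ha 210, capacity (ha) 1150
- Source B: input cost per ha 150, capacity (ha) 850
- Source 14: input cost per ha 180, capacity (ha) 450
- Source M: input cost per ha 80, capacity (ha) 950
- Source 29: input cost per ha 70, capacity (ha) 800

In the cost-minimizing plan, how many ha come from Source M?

50

Fill from the cheapest source first.
Source 29 at 70: take all 800 ha → 50 still needed.
Source M at 80: take 50 of its 950 → requirement met.
Source B, Source 14, Source 19: unused.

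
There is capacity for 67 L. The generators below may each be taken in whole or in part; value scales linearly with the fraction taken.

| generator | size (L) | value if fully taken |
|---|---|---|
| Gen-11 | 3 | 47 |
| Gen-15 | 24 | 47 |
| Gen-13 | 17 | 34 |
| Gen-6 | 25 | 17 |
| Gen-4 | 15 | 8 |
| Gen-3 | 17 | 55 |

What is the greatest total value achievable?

187.08

Sort by value density: Gen-11 47/3≈15.7, Gen-3 55/17≈3.24, Gen-13 34/17≈2, Gen-15 47/24≈1.96, Gen-6 17/25≈0.68, Gen-4 8/15≈0.533.
Take all of Gen-11 (3 L, value 47) → 64 L left.
Gen-3: take in full, 17 L for value 55 → 47 left.
Take all of Gen-13 (17 L, value 34) → 30 L left.
Gen-15: take in full, 24 L for value 47 → 6 left.
6 L left: a 6/25 share of Gen-6 gives 17×6/25 = 4.08.
Total value = 187.08.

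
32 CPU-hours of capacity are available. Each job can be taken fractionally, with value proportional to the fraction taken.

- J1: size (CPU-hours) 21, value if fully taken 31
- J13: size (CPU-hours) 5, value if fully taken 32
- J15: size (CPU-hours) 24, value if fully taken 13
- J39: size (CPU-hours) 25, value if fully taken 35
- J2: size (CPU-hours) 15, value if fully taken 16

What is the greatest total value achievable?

Sort by value density: J13 32/5≈6.4, J1 31/21≈1.48, J39 35/25≈1.4, J2 16/15≈1.07, J15 13/24≈0.542.
J13: take in full, 5 CPU-hours for value 32 → 27 left.
Take all of J1 (21 CPU-hours, value 31) → 6 CPU-hours left.
Only 6 CPU-hours remain; take 6/25 of J39 for value 35×6/25 = 8.4.
Total value = 71.4.

71.4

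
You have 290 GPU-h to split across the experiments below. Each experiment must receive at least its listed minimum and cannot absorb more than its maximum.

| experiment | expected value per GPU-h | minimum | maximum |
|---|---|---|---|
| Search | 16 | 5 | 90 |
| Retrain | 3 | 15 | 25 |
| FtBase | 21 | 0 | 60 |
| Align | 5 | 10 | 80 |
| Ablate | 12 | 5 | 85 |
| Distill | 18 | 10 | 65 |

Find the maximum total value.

Meeting every minimum uses 5+15+0+10+5+10 = 45 GPU-h, leaving 245.
Order the experiments by expected value per GPU-h: FtBase 21 > Distill 18 > Search 16 > Ablate 12 > Align 5 > Retrain 3.
FtBase takes 60 more to reach its cap of 60 ; 185 left.
Give Distill 55 more to hit its cap of 65 ; 130 left.
Search takes 85 more to reach its cap of 90 ; 45 left.
Ablate: +45 (room for 80) → 50. Pool exhausted.
Total = 16×90 + 3×15 + 21×60 + 5×10 + 12×50 + 18×65 = 4565.

4565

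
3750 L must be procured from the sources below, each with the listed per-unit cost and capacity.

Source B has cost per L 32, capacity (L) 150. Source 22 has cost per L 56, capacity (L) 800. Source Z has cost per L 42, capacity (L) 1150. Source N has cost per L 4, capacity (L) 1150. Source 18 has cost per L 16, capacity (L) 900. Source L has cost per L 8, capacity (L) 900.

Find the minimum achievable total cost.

58300

Cheapest first:
Source N at 4: take all 1150 L → 2600 still needed.
Source L at 8: take all 900 L → 1700 still needed.
Source 18 at 16: take all 900 L → 800 still needed.
Take 150 from Source B at 32 → need 650 more.
Source Z at 42: take 650 of its 1150 → requirement met.
Source 22: unused.
Cost = 1150×4 + 900×8 + 900×16 + 150×32 + 650×42 = 58300.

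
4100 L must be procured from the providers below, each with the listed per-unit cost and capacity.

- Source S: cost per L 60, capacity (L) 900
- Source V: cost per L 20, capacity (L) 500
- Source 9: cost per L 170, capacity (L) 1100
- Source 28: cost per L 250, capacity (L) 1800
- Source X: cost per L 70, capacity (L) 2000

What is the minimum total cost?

Cheapest first:
Source V (20): use full 500 → 3600 L to go.
Source S at 60: take all 900 L → 2700 still needed.
Source X at 70: take all 2000 L → 700 still needed.
Source 9 at 170: take 700 of its 1100 → requirement met.
Source 28: unused.
Cost = 500×20 + 900×60 + 2000×70 + 700×170 = 323000.

323000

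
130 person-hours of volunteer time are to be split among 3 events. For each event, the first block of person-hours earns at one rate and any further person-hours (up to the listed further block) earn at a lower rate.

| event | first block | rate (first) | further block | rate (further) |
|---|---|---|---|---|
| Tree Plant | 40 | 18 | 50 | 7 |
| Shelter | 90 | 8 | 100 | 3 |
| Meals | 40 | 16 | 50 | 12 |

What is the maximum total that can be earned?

1960

Treat each block as its own option and order by rate: Tree Plant/T1 18 > Meals/T1 16 > Meals/T2 12 > Shelter/T1 8 > Tree Plant/T2 7 > Shelter/T2 3.
Fill Tree Plant T1 block (40 at 18) — 90 left.
Meals/T1 (16): +40 — 50 left.
Meals/T2 (12): +50 — 0 left.
Total = 18×40 + 16×40 + 12×50 = 1960.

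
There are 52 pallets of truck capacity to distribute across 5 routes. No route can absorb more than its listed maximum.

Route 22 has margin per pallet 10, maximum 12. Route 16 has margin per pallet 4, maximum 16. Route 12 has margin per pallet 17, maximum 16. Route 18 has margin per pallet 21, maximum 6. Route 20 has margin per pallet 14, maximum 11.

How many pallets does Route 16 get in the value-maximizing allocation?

7

Rank by margin per pallet: Route 18 21 > Route 12 17 > Route 20 14 > Route 22 10 > Route 16 4.
Route 18 takes 6 to reach its cap of 6 — 46 left.
Route 12 takes 16 to reach its cap of 16 — 30 left.
Give Route 20 11 to hit its cap of 11 — 19 left.
Route 22 takes 12 to reach its cap of 12 — 7 left.
Route 16: +7 (room for 16) → 7. Pool exhausted.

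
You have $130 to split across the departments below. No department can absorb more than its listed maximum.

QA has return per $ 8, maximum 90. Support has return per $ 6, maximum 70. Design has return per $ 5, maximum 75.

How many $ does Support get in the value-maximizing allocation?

Order the departments by return per $: QA 8 > Support 6 > Design 5.
QA: +90 to 90 (cap) → 40 left.
Only 40 left; Support takes them to reach 40.

40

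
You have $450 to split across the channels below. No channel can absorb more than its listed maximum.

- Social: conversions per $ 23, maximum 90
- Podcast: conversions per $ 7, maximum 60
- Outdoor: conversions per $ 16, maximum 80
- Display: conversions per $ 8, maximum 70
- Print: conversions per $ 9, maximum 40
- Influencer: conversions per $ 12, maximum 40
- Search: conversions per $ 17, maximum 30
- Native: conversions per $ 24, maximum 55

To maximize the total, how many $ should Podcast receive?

Rank by conversions per $: Native 24 > Social 23 > Search 17 > Outdoor 16 > Influencer 12 > Print 9 > Display 8 > Podcast 7.
Native takes 55 to reach its cap of 55 ; 395 left.
Social takes 90 to reach its cap of 90 ; 305 left.
Search takes 30 to reach its cap of 30 ; 275 left.
Give Outdoor 80 to hit its cap of 80 ; 195 left.
Influencer takes 40 to reach its cap of 40 ; 155 left.
Give Print 40 to hit its cap of 40 ; 115 left.
Display takes 70 to reach its cap of 70 ; 45 left.
Only 45 left; Podcast takes them to reach 45.

45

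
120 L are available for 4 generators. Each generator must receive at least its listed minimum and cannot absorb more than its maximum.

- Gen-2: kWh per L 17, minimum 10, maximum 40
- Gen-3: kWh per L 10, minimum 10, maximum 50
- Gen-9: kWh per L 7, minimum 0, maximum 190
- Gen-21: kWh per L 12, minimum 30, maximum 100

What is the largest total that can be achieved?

Meeting every minimum uses 10+10+0+30 = 50 L, leaving 70.
Rank by kWh per L: Gen-2 17 > Gen-21 12 > Gen-3 10 > Gen-9 7.
Give Gen-2 30 more to hit its cap of 40 ; 40 left.
Only 40 left; Gen-21 takes them to reach 70.
Total = 17×40 + 10×10 + 12×70 = 1620.

1620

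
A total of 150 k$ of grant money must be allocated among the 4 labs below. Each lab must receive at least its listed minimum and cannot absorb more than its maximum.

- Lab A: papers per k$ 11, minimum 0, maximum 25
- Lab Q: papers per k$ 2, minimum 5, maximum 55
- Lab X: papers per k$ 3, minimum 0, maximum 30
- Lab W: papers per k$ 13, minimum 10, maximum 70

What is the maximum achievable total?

1325

Meeting every minimum uses 0+5+0+10 = 15 k$, leaving 135.
Highest papers per k$ first: Lab W 13 > Lab A 11 > Lab X 3 > Lab Q 2.
Lab W: +60 to 70 (cap) → 75 left.
Lab A: +25 to 25 (cap) → 50 left.
Lab X: +30 to 30 (cap) → 20 left.
Only 20 left; Lab Q takes them to reach 25.
Total = 11×25 + 2×25 + 3×30 + 13×70 = 1325.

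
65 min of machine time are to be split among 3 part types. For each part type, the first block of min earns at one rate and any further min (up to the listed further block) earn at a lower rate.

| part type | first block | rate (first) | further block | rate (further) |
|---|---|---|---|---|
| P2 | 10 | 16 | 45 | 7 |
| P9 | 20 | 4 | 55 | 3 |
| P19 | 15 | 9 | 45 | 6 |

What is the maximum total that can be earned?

Order all 6 blocks by rate: P2/first 16 > P19/first 9 > P2/second 7 > P19/second 6 > P9/first 4 > P9/second 3.
P2 first at 16: fill all 10 — 55 left.
P19/first (9): +15 — 40 left.
P2/second: +40 of 45 at 7; pool empty.
Total = 16×10 + 9×15 + 7×40 = 575.

575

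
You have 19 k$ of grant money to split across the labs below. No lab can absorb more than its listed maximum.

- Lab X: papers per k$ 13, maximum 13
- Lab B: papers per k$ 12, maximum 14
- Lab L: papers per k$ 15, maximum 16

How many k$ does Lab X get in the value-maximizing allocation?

Order the labs by papers per k$: Lab L 15 > Lab X 13 > Lab B 12.
Give Lab L 16 to hit its cap of 16 → 3 left.
Lab X: +3 (room for 13) → 3. Pool exhausted.

3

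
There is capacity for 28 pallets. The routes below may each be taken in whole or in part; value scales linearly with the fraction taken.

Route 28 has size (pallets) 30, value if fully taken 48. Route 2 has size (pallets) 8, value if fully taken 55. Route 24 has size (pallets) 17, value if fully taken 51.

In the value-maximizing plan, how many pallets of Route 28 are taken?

Sort by value density: Route 2 55/8≈6.88, Route 24 51/17≈3, Route 28 48/30≈1.6.
Route 2: take in full, 8 pallets for value 55 ; 20 left.
Take all of Route 24 (17 pallets, value 51) ; 3 pallets left.
Only 3 pallets remain; take 3/30 of Route 28 for value 48×3/30 = 4.8.

3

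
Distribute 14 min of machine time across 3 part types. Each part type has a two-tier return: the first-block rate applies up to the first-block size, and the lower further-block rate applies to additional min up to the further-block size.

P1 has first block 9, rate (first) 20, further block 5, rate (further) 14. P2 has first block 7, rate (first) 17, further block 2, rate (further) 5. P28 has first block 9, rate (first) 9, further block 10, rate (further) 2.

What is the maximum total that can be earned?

Order all 6 blocks by rate: P1/first 20 > P2/first 17 > P1/second 14 > P28/first 9 > P2/second 5 > P28/second 2.
Fill P1 first block (9 at 20) ; 5 left.
P2/first: +5 of 7 at 17; pool empty.
Total = 20×9 + 17×5 = 265.

265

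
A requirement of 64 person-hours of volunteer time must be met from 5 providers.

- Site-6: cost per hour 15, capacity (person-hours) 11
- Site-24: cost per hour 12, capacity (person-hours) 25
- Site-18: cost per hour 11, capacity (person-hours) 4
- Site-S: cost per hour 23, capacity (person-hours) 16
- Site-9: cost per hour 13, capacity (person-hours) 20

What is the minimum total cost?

861

Use providers in increasing cost order.
Site-18 (11): use full 4 ; 60 person-hours to go.
Site-24 at 12: take all 25 person-hours ; 35 still needed.
Site-9 (13): use full 20 ; 15 person-hours to go.
Take 11 from Site-6 at 15 ; need 4 more.
Take 4 from Site-S at 23 to finish.
Cost = 4×11 + 25×12 + 20×13 + 11×15 + 4×23 = 861.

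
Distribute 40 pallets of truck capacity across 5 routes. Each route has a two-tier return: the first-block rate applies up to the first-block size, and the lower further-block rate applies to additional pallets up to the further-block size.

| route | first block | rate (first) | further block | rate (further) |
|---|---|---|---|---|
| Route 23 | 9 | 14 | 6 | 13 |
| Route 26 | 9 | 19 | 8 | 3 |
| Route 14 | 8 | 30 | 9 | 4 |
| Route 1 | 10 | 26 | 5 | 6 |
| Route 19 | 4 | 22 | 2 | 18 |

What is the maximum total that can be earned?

Order all 10 blocks by rate: Route 14/first 30 > Route 1/first 26 > Route 19/first 22 > Route 26/first 19 > Route 19/second 18 > Route 23/first 14 > Route 23/second 13 > Route 1/second 6 > Route 14/second 4 > Route 26/second 3.
Fill Route 14 first block (8 at 30) — 32 left.
Route 1 first at 26: fill all 10 — 22 left.
Route 19 first at 22: fill all 4 — 18 left.
Route 26/first (19): +9 — 9 left.
Route 19 second at 18: fill all 2 — 7 left.
7 remain; put them into Route 23 first at 14.
Total = 30×8 + 26×10 + 22×4 + 19×9 + 18×2 + 14×7 = 893.

893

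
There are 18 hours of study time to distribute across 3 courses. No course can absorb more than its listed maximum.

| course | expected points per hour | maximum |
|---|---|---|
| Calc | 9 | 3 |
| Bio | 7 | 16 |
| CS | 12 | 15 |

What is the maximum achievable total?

207

Rank by expected points per hour: CS 12 > Calc 9 > Bio 7.
CS takes 15 to reach its cap of 15 ; 3 left.
Calc takes 3 to reach its cap of 3 ; 0 left.
Total = 9×3 + 12×15 = 207.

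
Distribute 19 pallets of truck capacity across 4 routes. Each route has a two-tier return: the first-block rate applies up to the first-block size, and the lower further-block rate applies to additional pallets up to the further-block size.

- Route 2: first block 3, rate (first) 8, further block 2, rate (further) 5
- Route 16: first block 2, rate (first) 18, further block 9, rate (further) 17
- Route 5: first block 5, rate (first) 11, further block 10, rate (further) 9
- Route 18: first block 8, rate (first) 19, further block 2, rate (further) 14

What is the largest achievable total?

341

Treat each block as its own option and order by rate: Route 18/T1 19 > Route 16/T1 18 > Route 16/T2 17 > Route 18/T2 14 > Route 5/T1 11 > Route 5/T2 9 > Route 2/T1 8 > Route 2/T2 5.
Route 18 T1 at 19: fill all 8 — 11 left.
Fill Route 16 T1 block (2 at 18) — 9 left.
Route 16/T2 (17): +9 — 0 left.
Total = 19×8 + 18×2 + 17×9 = 341.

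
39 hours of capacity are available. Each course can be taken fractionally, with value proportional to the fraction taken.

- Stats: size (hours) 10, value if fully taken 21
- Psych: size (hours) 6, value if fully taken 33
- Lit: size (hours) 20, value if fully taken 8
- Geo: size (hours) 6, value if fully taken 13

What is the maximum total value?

73.8

Sort by value density: Psych 33/6≈5.5, Geo 13/6≈2.17, Stats 21/10≈2.1, Lit 8/20≈0.4.
Psych: take in full, 6 hours for value 33 — 33 left.
Geo: take in full, 6 hours for value 13 — 27 left.
All 10 hours of Stats fit (value 21) — 17 remain.
17 hours left: a 17/20 share of Lit gives 8×17/20 = 6.8.
Total value = 73.8.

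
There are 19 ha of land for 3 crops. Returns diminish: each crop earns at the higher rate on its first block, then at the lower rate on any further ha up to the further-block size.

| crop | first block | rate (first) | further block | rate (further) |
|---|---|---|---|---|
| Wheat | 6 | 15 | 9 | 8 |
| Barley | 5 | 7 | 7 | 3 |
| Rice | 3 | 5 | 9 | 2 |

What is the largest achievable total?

Treat each block as its own option and order by rate: Wheat/T1 15 > Wheat/T2 8 > Barley/T1 7 > Rice/T1 5 > Barley/T2 3 > Rice/T2 2.
Wheat/T1 (15): +6 ; 13 left.
Fill Wheat T2 block (9 at 8) ; 4 left.
Barley/T1: +4 of 5 at 7; pool empty.
Total = 15×6 + 8×9 + 7×4 = 190.

190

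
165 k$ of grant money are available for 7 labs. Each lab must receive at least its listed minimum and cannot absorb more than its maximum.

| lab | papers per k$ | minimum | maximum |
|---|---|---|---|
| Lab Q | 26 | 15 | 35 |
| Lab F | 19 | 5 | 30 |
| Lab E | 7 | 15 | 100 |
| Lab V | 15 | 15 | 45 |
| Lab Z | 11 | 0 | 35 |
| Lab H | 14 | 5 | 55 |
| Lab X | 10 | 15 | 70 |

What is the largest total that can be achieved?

2760

Meeting every minimum uses 15+5+15+15+0+5+15 = 70 k$, leaving 95.
Rank by papers per k$: Lab Q 26 > Lab F 19 > Lab V 15 > Lab H 14 > Lab Z 11 > Lab X 10 > Lab E 7.
Give Lab Q 20 more to hit its cap of 35 — 75 left.
Give Lab F 25 more to hit its cap of 30 — 50 left.
Lab V takes 30 more to reach its cap of 45 — 20 left.
Lab H has room for 50 more but only 20 remain, so it gets 25.
Total = 26×35 + 19×30 + 7×15 + 15×45 + 14×25 + 10×15 = 2760.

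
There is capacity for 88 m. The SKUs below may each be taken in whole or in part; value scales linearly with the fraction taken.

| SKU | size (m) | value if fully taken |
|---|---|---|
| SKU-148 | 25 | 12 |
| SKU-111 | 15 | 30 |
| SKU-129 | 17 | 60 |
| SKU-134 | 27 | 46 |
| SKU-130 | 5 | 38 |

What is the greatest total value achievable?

185.52

Sort by value density: SKU-130 38/5≈7.6, SKU-129 60/17≈3.53, SKU-111 30/15≈2, SKU-134 46/27≈1.7, SKU-148 12/25≈0.48.
SKU-130: take in full, 5 m for value 38 — 83 left.
SKU-129: take in full, 17 m for value 60 — 66 left.
SKU-111: take in full, 15 m for value 30 — 51 left.
All 27 m of SKU-134 fit (value 46) — 24 remain.
Fill the last 24 m with part of SKU-148: 24/25 of it earns 11.52.
Total value = 185.52.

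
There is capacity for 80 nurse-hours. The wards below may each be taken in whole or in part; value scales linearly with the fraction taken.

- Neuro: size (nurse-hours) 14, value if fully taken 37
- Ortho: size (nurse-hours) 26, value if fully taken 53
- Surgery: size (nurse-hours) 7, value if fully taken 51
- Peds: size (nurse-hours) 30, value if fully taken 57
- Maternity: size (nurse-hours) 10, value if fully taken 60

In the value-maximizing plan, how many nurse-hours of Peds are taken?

Rank by value-to-size ratio: Surgery 51/7≈7.29, Maternity 60/10≈6, Neuro 37/14≈2.64, Ortho 53/26≈2.04, Peds 57/30≈1.9.
Take all of Surgery (7 nurse-hours, value 51) ; 73 nurse-hours left.
All 10 nurse-hours of Maternity fit (value 60) ; 63 remain.
All 14 nurse-hours of Neuro fit (value 37) ; 49 remain.
All 26 nurse-hours of Ortho fit (value 53) ; 23 remain.
Fill the last 23 nurse-hours with part of Peds: 23/30 of it earns 43.7.

23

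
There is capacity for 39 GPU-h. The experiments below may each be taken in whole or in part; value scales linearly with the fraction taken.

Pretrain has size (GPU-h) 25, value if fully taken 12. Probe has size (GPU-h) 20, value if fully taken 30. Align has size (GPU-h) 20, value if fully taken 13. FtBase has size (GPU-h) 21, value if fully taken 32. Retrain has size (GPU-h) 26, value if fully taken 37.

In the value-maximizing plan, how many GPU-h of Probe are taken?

18

Sort by value density: FtBase 32/21≈1.52, Probe 30/20≈1.5, Retrain 37/26≈1.42, Align 13/20≈0.65, Pretrain 12/25≈0.48.
Take all of FtBase (21 GPU-h, value 32) → 18 GPU-h left.
Fill the last 18 GPU-h with part of Probe: 18/20 of it earns 27.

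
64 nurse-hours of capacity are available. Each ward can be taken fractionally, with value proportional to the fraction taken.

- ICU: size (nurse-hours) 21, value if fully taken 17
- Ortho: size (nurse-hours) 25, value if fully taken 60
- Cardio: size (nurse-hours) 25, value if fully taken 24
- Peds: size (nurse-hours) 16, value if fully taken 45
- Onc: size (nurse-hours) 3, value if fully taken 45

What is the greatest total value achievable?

169.2

Rank by value-to-size ratio: Onc 45/3≈15, Peds 45/16≈2.81, Ortho 60/25≈2.4, Cardio 24/25≈0.96, ICU 17/21≈0.81.
Take all of Onc (3 nurse-hours, value 45) → 61 nurse-hours left.
Take all of Peds (16 nurse-hours, value 45) → 45 nurse-hours left.
Take all of Ortho (25 nurse-hours, value 60) → 20 nurse-hours left.
Fill the last 20 nurse-hours with part of Cardio: 20/25 of it earns 19.2.
Total value = 169.2.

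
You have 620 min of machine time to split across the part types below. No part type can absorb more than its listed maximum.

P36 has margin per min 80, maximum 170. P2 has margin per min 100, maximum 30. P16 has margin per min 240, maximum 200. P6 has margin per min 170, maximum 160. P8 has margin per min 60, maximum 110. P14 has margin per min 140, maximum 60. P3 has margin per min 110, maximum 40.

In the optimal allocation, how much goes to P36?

Highest margin per min first: P16 240 > P6 170 > P14 140 > P3 110 > P2 100 > P36 80 > P8 60.
Give P16 200 to hit its cap of 200 — 420 left.
P6 takes 160 to reach its cap of 160 — 260 left.
Give P14 60 to hit its cap of 60 — 200 left.
P3 takes 40 to reach its cap of 40 — 160 left.
P2: +30 to 30 (cap) — 130 left.
P36 has room for 170 but only 130 remain, so it gets 130.

130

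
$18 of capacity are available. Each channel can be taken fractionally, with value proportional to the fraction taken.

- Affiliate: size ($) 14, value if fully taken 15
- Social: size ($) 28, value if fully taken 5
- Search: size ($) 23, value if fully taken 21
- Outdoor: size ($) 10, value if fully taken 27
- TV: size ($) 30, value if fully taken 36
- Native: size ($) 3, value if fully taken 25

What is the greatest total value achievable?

58

Sort by value density: Native 25/3≈8.33, Outdoor 27/10≈2.7, TV 36/30≈1.2, Affiliate 15/14≈1.07, Search 21/23≈0.913, Social 5/28≈0.179.
Take all of Native (3 $, value 25) → 15 $ left.
Outdoor: take in full, 10 $ for value 27 → 5 left.
Fill the last 5 $ with part of TV: 5/30 of it earns 6.
Total value = 58.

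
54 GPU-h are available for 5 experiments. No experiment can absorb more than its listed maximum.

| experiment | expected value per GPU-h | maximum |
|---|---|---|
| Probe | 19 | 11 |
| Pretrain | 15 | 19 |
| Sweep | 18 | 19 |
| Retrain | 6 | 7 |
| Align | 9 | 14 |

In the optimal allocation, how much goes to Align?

5

Highest expected value per GPU-h first: Probe 19 > Sweep 18 > Pretrain 15 > Align 9 > Retrain 6.
Give Probe 11 to hit its cap of 11 — 43 left.
Give Sweep 19 to hit its cap of 19 — 24 left.
Pretrain takes 19 to reach its cap of 19 — 5 left.
Only 5 left; Align takes them to reach 5.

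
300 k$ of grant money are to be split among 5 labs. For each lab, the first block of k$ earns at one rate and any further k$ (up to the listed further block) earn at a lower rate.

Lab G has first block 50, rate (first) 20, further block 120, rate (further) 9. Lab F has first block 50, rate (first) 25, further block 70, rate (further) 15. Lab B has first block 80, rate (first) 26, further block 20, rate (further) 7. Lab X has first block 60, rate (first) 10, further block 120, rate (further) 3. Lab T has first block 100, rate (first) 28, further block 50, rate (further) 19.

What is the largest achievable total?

7510

Treat each block as its own option and order by rate: Lab T/first 28 > Lab B/first 26 > Lab F/first 25 > Lab G/first 20 > Lab T/second 19 > Lab F/second 15 > Lab X/first 10 > Lab G/second 9 > Lab B/second 7 > Lab X/second 3.
Fill Lab T first block (100 at 28) ; 200 left.
Lab B first at 26: fill all 80 ; 120 left.
Fill Lab F first block (50 at 25) ; 70 left.
Lab G first at 20: fill all 50 ; 20 left.
20 remain; put them into Lab T second at 19.
Total = 28×100 + 26×80 + 25×50 + 20×50 + 19×20 = 7510.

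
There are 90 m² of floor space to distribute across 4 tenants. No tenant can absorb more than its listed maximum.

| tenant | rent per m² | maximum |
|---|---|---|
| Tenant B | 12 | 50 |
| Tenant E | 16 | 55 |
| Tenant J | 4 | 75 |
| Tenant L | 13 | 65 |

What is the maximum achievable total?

Highest rent per m² first: Tenant E 16 > Tenant L 13 > Tenant B 12 > Tenant J 4.
Tenant E: +55 to 55 (cap) → 35 left.
Only 35 left; Tenant L takes them to reach 35.
Total = 16×55 + 13×35 = 1335.

1335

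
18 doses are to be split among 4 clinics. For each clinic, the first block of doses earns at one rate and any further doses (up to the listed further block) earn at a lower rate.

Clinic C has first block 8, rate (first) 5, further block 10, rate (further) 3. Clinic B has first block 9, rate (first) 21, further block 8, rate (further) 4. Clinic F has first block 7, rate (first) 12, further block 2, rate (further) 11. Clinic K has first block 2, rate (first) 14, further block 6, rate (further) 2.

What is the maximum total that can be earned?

301

Order all 8 blocks by rate: Clinic B/T1 21 > Clinic K/T1 14 > Clinic F/T1 12 > Clinic F/T2 11 > Clinic C/T1 5 > Clinic B/T2 4 > Clinic C/T2 3 > Clinic K/T2 2.
Clinic B T1 at 21: fill all 9 → 9 left.
Fill Clinic K T1 block (2 at 14) → 7 left.
Clinic F T1 at 12: fill all 7 → 0 left.
Total = 21×9 + 14×2 + 12×7 = 301.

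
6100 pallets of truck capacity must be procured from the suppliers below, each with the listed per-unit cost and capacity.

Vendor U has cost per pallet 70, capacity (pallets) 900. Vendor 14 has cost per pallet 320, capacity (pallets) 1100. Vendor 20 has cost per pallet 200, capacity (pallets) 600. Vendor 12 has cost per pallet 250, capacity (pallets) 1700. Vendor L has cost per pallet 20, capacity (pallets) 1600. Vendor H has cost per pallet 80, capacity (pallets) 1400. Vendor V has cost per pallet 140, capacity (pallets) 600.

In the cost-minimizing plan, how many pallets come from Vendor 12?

1000

Use suppliers in increasing cost order.
Vendor L at 20: take all 1600 pallets — 4500 still needed.
Take 900 from Vendor U at 70 — need 3600 more.
Vendor H at 80: take all 1400 pallets — 2200 still needed.
Vendor V at 140: take all 600 pallets — 1600 still needed.
Vendor 20 at 200: take all 600 pallets — 1000 still needed.
Vendor 12 at 250: take 1000 of its 1700 — requirement met.
Vendor 14: unused.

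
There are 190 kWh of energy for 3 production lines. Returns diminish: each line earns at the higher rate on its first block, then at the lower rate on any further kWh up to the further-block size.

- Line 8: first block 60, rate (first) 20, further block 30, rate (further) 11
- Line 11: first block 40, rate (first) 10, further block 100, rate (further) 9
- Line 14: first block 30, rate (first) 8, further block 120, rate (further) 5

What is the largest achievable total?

Rank every tier by rate: Line 8/tier1 20 > Line 8/tier2 11 > Line 11/tier1 10 > Line 11/tier2 9 > Line 14/tier1 8 > Line 14/tier2 5.
Line 8 tier1 at 20: fill all 60 — 130 left.
Line 8 tier2 at 11: fill all 30 — 100 left.
Line 11 tier1 at 10: fill all 40 — 60 left.
Line 11 tier2 at 9: only 60 left, fill 60.
Total = 20×60 + 11×30 + 10×40 + 9×60 = 2470.

2470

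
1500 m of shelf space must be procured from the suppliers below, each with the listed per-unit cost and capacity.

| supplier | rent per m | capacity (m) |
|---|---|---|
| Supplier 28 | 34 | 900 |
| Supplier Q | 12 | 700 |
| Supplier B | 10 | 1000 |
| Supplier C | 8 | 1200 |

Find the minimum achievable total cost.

12600

Cheapest first:
Supplier C (8): use full 1200 → 300 m to go.
Supplier B (10): take the remaining 300 → done.
Supplier Q, Supplier 28: unused.
Cost = 1200×8 + 300×10 = 12600.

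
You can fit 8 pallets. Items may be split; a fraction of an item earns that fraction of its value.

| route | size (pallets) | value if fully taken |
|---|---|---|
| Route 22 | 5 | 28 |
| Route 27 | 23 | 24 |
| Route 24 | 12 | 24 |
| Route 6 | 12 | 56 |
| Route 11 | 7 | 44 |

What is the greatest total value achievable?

49.6

Rank by value-to-size ratio: Route 11 44/7≈6.29, Route 22 28/5≈5.6, Route 6 56/12≈4.67, Route 24 24/12≈2, Route 27 24/23≈1.04.
Take all of Route 11 (7 pallets, value 44) → 1 pallets left.
Only 1 pallets remain; take 1/5 of Route 22 for value 28×1/5 = 5.6.
Total value = 49.6.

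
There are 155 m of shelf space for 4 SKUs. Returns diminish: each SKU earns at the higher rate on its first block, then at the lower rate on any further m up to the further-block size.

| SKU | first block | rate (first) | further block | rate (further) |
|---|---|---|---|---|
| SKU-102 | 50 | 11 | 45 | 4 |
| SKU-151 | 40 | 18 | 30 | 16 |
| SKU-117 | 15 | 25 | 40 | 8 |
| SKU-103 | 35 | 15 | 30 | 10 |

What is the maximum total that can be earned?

Rank every tier by rate: SKU-117/T1 25 > SKU-151/T1 18 > SKU-151/T2 16 > SKU-103/T1 15 > SKU-102/T1 11 > SKU-103/T2 10 > SKU-117/T2 8 > SKU-102/T2 4.
SKU-117 T1 at 25: fill all 15 — 140 left.
SKU-151/T1 (18): +40 — 100 left.
SKU-151 T2 at 16: fill all 30 — 70 left.
Fill SKU-103 T1 block (35 at 15) — 35 left.
SKU-102 T1 at 11: only 35 left, fill 35.
Total = 25×15 + 18×40 + 16×30 + 15×35 + 11×35 = 2485.

2485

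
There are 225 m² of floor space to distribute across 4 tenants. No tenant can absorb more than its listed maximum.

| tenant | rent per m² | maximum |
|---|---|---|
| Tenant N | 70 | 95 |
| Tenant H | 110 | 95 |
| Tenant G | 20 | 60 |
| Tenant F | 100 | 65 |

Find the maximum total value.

Order the tenants by rent per m²: Tenant H 110 > Tenant F 100 > Tenant N 70 > Tenant G 20.
Give Tenant H 95 to hit its cap of 95 ; 130 left.
Tenant F: +65 to 65 (cap) ; 65 left.
Only 65 left; Tenant N takes them to reach 65.
Total = 70×65 + 110×95 + 100×65 = 21500.

21500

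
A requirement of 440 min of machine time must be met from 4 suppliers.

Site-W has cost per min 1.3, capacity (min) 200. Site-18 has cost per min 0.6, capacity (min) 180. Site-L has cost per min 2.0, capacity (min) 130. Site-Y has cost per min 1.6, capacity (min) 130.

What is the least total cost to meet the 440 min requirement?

Use suppliers in increasing cost order.
Site-18 (0.6): use full 180 ; 260 min to go.
Site-W (1.3): use full 200 ; 60 min to go.
Take 60 from Site-Y at 1.6 to finish.
Site-L: unused.
Cost = 180×0.6 + 200×1.3 + 60×1.6 = 464.

464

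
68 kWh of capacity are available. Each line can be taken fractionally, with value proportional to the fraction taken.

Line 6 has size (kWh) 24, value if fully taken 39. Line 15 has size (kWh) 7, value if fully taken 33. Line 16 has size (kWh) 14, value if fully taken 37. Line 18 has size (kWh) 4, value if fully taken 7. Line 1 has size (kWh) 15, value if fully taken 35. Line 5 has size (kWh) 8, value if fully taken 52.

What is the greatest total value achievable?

196.5

Sort by value density: Line 5 52/8≈6.5, Line 15 33/7≈4.71, Line 16 37/14≈2.64, Line 1 35/15≈2.33, Line 18 7/4≈1.75, Line 6 39/24≈1.62.
Take all of Line 5 (8 kWh, value 52) — 60 kWh left.
Take all of Line 15 (7 kWh, value 33) — 53 kWh left.
All 14 kWh of Line 16 fit (value 37) — 39 remain.
Line 1: take in full, 15 kWh for value 35 — 24 left.
Take all of Line 18 (4 kWh, value 7) — 20 kWh left.
Fill the last 20 kWh with part of Line 6: 20/24 of it earns 32.5.
Total value = 196.5.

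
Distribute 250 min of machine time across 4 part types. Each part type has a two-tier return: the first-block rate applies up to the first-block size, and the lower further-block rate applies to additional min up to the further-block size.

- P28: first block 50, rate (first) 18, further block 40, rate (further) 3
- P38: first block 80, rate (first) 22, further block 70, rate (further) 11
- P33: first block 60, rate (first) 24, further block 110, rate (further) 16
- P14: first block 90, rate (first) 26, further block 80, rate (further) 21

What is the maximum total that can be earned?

5960

Order all 8 blocks by rate: P14/first 26 > P33/first 24 > P38/first 22 > P14/second 21 > P28/first 18 > P33/second 16 > P38/second 11 > P28/second 3.
P14 first at 26: fill all 90 → 160 left.
Fill P33 first block (60 at 24) → 100 left.
P38/first (22): +80 → 20 left.
20 remain; put them into P14 second at 21.
Total = 26×90 + 24×60 + 22×80 + 21×20 = 5960.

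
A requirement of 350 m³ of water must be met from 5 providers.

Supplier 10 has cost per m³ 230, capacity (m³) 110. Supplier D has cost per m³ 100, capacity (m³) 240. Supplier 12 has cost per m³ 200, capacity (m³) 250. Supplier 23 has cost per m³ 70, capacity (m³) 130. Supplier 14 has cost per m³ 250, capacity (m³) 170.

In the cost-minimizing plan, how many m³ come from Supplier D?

Use providers in increasing cost order.
Supplier 23 (70): use full 130 → 220 m³ to go.
Take 220 from Supplier D at 100 to finish.
Supplier 12, Supplier 10, Supplier 14: unused.

220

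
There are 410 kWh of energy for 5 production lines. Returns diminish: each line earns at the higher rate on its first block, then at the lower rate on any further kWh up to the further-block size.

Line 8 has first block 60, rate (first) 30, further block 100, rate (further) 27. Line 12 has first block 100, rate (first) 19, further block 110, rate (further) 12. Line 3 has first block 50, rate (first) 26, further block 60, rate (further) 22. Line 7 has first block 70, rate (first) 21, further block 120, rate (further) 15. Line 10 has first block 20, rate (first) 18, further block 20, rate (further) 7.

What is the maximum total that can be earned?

Rank every tier by rate: Line 8/tier1 30 > Line 8/tier2 27 > Line 3/tier1 26 > Line 3/tier2 22 > Line 7/tier1 21 > Line 12/tier1 19 > Line 10/tier1 18 > Line 7/tier2 15 > Line 12/tier2 12 > Line 10/tier2 7.
Line 8 tier1 at 30: fill all 60 ; 350 left.
Line 8/tier2 (27): +100 ; 250 left.
Line 3 tier1 at 26: fill all 50 ; 200 left.
Fill Line 3 tier2 block (60 at 22) ; 140 left.
Fill Line 7 tier1 block (70 at 21) ; 70 left.
Line 12/tier1: +70 of 100 at 19; pool empty.
Total = 30×60 + 27×100 + 26×50 + 22×60 + 21×70 + 19×70 = 9920.

9920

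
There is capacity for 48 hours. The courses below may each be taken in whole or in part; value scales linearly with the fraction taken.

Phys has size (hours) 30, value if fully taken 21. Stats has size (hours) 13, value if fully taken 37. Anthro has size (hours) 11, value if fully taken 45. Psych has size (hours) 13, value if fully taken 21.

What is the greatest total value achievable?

110.7

Best value per unit of size first: Anthro 45/11≈4.09, Stats 37/13≈2.85, Psych 21/13≈1.62, Phys 21/30≈0.7.
All 11 hours of Anthro fit (value 45) ; 37 remain.
All 13 hours of Stats fit (value 37) ; 24 remain.
Take all of Psych (13 hours, value 21) ; 11 hours left.
11 hours left: a 11/30 share of Phys gives 21×11/30 = 7.7.
Total value = 110.7.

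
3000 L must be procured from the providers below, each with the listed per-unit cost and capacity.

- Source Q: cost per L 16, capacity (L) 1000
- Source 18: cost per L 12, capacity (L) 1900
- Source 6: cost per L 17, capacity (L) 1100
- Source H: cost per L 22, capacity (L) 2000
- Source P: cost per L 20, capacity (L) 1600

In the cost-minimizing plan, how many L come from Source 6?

Cheapest first:
Source 18 (12): use full 1900 → 1100 L to go.
Source Q (16): use full 1000 → 100 L to go.
Take 100 from Source 6 at 17 to finish.
Source P, Source H: unused.

100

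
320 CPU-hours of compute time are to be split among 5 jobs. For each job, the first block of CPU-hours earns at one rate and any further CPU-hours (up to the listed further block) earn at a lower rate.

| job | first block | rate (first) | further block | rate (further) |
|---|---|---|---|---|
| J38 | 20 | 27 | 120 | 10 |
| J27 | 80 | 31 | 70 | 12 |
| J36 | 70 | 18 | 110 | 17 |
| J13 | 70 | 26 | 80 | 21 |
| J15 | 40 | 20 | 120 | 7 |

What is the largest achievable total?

Rank every tier by rate: J27/tier1 31 > J38/tier1 27 > J13/tier1 26 > J13/tier2 21 > J15/tier1 20 > J36/tier1 18 > J36/tier2 17 > J27/tier2 12 > J38/tier2 10 > J15/tier2 7.
Fill J27 tier1 block (80 at 31) → 240 left.
J38/tier1 (27): +20 → 220 left.
J13 tier1 at 26: fill all 70 → 150 left.
Fill J13 tier2 block (80 at 21) → 70 left.
J15 tier1 at 20: fill all 40 → 30 left.
30 remain; put them into J36 tier1 at 18.
Total = 31×80 + 27×20 + 26×70 + 21×80 + 20×40 + 18×30 = 7860.

7860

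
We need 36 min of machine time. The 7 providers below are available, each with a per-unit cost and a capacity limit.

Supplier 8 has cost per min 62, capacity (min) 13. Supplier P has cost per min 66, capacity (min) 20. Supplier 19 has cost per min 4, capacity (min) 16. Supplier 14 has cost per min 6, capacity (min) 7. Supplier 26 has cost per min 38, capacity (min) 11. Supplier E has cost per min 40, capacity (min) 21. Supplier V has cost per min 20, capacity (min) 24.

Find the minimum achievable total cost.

Use providers in increasing cost order.
Supplier 19 at 4: take all 16 min ; 20 still needed.
Supplier 14 (6): use full 7 ; 13 min to go.
Supplier V at 20: take 13 of its 24 ; requirement met.
Supplier 26, Supplier E, Supplier 8, Supplier P: unused.
Cost = 16×4 + 7×6 + 13×20 = 366.

366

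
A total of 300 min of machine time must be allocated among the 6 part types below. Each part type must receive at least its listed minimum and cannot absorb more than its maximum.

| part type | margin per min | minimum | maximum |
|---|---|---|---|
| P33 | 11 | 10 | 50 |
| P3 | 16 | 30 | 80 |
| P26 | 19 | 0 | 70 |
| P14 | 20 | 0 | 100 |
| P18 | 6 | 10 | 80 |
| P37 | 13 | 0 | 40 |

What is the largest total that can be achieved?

Meeting every minimum uses 10+30+0+0+10+0 = 50 min, leaving 250.
Order the part types by margin per min: P14 20 > P26 19 > P3 16 > P37 13 > P33 11 > P18 6.
Give P14 100 more to hit its cap of 100 ; 150 left.
P26 takes 70 more to reach its cap of 70 ; 80 left.
P3 takes 50 more to reach its cap of 80 ; 30 left.
P37 has room for 40 more but only 30 remain, so it gets 30.
Total = 11×10 + 16×80 + 19×70 + 20×100 + 6×10 + 13×30 = 5170.

5170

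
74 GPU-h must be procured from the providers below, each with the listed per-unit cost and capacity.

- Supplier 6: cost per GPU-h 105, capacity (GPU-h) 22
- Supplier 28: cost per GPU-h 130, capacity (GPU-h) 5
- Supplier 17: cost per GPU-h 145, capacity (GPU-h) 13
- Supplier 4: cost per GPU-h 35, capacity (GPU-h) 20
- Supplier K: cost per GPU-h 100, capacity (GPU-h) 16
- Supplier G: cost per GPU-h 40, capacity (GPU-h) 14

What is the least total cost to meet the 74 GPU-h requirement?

5430

Use providers in increasing cost order.
Take 20 from Supplier 4 at 35 → need 54 more.
Supplier G (40): use full 14 → 40 GPU-h to go.
Supplier K (100): use full 16 → 24 GPU-h to go.
Supplier 6 at 105: take all 22 GPU-h → 2 still needed.
Supplier 28 at 130: take 2 of its 5 → requirement met.
Supplier 17: unused.
Cost = 20×35 + 14×40 + 16×100 + 22×105 + 2×130 = 5430.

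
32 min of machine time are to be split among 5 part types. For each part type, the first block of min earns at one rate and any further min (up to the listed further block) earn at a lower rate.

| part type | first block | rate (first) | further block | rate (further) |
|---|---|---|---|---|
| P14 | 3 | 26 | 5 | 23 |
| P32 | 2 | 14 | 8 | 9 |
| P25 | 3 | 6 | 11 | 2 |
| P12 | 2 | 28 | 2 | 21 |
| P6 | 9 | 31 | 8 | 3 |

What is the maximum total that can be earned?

676

Order all 10 blocks by rate: P6/first 31 > P12/first 28 > P14/first 26 > P14/second 23 > P12/second 21 > P32/first 14 > P32/second 9 > P25/first 6 > P6/second 3 > P25/second 2.
Fill P6 first block (9 at 31) ; 23 left.
P12/first (28): +2 ; 21 left.
Fill P14 first block (3 at 26) ; 18 left.
Fill P14 second block (5 at 23) ; 13 left.
P12 second at 21: fill all 2 ; 11 left.
Fill P32 first block (2 at 14) ; 9 left.
P32 second at 9: fill all 8 ; 1 left.
P25 first at 6: only 1 left, fill 1.
Total = 31×9 + 28×2 + 26×3 + 23×5 + 21×2 + 14×2 + 9×8 + 6×1 = 676.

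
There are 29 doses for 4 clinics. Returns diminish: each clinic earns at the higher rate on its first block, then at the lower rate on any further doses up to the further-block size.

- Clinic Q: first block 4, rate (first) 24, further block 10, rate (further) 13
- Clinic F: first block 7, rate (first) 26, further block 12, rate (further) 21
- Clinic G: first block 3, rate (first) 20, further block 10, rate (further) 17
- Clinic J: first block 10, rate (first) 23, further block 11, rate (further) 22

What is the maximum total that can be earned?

Order all 8 blocks by rate: Clinic F/tier1 26 > Clinic Q/tier1 24 > Clinic J/tier1 23 > Clinic J/tier2 22 > Clinic F/tier2 21 > Clinic G/tier1 20 > Clinic G/tier2 17 > Clinic Q/tier2 13.
Clinic F tier1 at 26: fill all 7 — 22 left.
Clinic Q tier1 at 24: fill all 4 — 18 left.
Fill Clinic J tier1 block (10 at 23) — 8 left.
8 remain; put them into Clinic J tier2 at 22.
Total = 26×7 + 24×4 + 23×10 + 22×8 = 684.

684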